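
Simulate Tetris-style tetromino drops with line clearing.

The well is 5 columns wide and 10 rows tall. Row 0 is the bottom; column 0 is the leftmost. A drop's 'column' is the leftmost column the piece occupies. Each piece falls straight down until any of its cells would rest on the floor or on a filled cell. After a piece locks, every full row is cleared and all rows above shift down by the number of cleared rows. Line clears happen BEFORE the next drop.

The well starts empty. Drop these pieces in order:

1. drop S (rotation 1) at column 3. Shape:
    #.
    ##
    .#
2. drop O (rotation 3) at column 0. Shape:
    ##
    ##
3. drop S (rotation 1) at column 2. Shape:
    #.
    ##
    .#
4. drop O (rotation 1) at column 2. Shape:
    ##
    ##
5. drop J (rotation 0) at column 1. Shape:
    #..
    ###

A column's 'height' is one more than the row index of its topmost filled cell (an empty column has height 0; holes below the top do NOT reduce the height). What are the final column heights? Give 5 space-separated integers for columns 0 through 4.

Answer: 2 10 9 9 2

Derivation:
Drop 1: S rot1 at col 3 lands with bottom-row=0; cleared 0 line(s) (total 0); column heights now [0 0 0 3 2], max=3
Drop 2: O rot3 at col 0 lands with bottom-row=0; cleared 0 line(s) (total 0); column heights now [2 2 0 3 2], max=3
Drop 3: S rot1 at col 2 lands with bottom-row=3; cleared 0 line(s) (total 0); column heights now [2 2 6 5 2], max=6
Drop 4: O rot1 at col 2 lands with bottom-row=6; cleared 0 line(s) (total 0); column heights now [2 2 8 8 2], max=8
Drop 5: J rot0 at col 1 lands with bottom-row=8; cleared 0 line(s) (total 0); column heights now [2 10 9 9 2], max=10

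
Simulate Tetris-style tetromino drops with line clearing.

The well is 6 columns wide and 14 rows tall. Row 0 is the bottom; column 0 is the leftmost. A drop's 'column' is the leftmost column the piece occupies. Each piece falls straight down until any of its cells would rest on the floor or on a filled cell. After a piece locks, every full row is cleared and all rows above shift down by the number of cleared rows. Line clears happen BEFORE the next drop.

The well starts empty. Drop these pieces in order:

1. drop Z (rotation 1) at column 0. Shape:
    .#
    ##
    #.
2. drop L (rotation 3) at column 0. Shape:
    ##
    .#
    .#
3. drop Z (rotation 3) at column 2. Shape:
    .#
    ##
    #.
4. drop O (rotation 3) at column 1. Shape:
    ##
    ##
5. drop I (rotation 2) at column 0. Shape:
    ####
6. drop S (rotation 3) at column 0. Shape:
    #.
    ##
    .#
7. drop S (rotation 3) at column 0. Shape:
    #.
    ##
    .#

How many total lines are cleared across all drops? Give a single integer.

Answer: 0

Derivation:
Drop 1: Z rot1 at col 0 lands with bottom-row=0; cleared 0 line(s) (total 0); column heights now [2 3 0 0 0 0], max=3
Drop 2: L rot3 at col 0 lands with bottom-row=3; cleared 0 line(s) (total 0); column heights now [6 6 0 0 0 0], max=6
Drop 3: Z rot3 at col 2 lands with bottom-row=0; cleared 0 line(s) (total 0); column heights now [6 6 2 3 0 0], max=6
Drop 4: O rot3 at col 1 lands with bottom-row=6; cleared 0 line(s) (total 0); column heights now [6 8 8 3 0 0], max=8
Drop 5: I rot2 at col 0 lands with bottom-row=8; cleared 0 line(s) (total 0); column heights now [9 9 9 9 0 0], max=9
Drop 6: S rot3 at col 0 lands with bottom-row=9; cleared 0 line(s) (total 0); column heights now [12 11 9 9 0 0], max=12
Drop 7: S rot3 at col 0 lands with bottom-row=11; cleared 0 line(s) (total 0); column heights now [14 13 9 9 0 0], max=14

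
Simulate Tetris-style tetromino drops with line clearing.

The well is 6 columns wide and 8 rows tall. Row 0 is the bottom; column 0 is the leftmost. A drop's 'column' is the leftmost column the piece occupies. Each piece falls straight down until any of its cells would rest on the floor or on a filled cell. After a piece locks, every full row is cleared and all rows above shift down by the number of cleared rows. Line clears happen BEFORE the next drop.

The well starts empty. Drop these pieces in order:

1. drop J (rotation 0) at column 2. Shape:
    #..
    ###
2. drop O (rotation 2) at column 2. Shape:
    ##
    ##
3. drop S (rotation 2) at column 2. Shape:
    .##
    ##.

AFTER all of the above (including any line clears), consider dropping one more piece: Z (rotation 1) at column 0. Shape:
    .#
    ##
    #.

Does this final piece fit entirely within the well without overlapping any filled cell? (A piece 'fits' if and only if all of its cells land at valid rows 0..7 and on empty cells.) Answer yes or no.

Answer: yes

Derivation:
Drop 1: J rot0 at col 2 lands with bottom-row=0; cleared 0 line(s) (total 0); column heights now [0 0 2 1 1 0], max=2
Drop 2: O rot2 at col 2 lands with bottom-row=2; cleared 0 line(s) (total 0); column heights now [0 0 4 4 1 0], max=4
Drop 3: S rot2 at col 2 lands with bottom-row=4; cleared 0 line(s) (total 0); column heights now [0 0 5 6 6 0], max=6
Test piece Z rot1 at col 0 (width 2): heights before test = [0 0 5 6 6 0]; fits = True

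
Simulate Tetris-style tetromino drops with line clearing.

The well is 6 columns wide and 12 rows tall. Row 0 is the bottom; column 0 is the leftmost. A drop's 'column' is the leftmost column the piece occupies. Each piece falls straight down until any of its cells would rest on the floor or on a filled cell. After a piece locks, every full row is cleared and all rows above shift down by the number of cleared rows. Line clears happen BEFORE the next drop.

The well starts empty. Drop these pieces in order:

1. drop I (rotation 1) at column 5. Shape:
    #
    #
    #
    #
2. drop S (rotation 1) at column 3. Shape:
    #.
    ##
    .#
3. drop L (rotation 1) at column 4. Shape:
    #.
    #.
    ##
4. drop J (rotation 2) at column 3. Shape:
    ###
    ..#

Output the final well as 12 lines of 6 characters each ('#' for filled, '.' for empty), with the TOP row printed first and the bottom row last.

Answer: ......
......
......
......
...###
....##
....#.
....##
.....#
...#.#
...###
....##

Derivation:
Drop 1: I rot1 at col 5 lands with bottom-row=0; cleared 0 line(s) (total 0); column heights now [0 0 0 0 0 4], max=4
Drop 2: S rot1 at col 3 lands with bottom-row=0; cleared 0 line(s) (total 0); column heights now [0 0 0 3 2 4], max=4
Drop 3: L rot1 at col 4 lands with bottom-row=4; cleared 0 line(s) (total 0); column heights now [0 0 0 3 7 5], max=7
Drop 4: J rot2 at col 3 lands with bottom-row=6; cleared 0 line(s) (total 0); column heights now [0 0 0 8 8 8], max=8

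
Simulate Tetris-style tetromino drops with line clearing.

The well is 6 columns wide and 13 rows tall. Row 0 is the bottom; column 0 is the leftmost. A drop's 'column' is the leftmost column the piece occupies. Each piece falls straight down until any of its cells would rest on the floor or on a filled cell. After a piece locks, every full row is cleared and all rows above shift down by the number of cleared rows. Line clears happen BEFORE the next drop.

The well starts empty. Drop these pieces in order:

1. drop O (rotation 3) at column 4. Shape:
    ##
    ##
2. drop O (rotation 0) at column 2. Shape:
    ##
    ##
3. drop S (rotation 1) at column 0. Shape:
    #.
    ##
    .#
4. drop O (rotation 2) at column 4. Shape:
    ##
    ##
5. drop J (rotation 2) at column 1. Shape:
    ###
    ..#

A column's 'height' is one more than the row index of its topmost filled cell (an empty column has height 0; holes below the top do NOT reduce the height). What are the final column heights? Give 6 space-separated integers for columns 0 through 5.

Drop 1: O rot3 at col 4 lands with bottom-row=0; cleared 0 line(s) (total 0); column heights now [0 0 0 0 2 2], max=2
Drop 2: O rot0 at col 2 lands with bottom-row=0; cleared 0 line(s) (total 0); column heights now [0 0 2 2 2 2], max=2
Drop 3: S rot1 at col 0 lands with bottom-row=0; cleared 1 line(s) (total 1); column heights now [2 1 1 1 1 1], max=2
Drop 4: O rot2 at col 4 lands with bottom-row=1; cleared 0 line(s) (total 1); column heights now [2 1 1 1 3 3], max=3
Drop 5: J rot2 at col 1 lands with bottom-row=1; cleared 0 line(s) (total 1); column heights now [2 3 3 3 3 3], max=3

Answer: 2 3 3 3 3 3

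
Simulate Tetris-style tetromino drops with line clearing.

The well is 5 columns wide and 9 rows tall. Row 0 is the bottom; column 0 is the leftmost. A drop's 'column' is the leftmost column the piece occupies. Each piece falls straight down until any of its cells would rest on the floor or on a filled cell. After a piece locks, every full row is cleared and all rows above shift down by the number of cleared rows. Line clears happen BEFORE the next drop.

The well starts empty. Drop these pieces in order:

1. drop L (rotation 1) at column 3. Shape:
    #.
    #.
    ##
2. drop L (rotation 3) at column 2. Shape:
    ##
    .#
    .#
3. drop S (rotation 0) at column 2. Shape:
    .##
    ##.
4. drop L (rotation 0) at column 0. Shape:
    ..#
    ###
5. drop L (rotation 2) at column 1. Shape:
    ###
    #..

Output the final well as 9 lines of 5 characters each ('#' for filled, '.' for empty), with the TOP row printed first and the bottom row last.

Answer: .###.
.##..
..##.
..##.
...#.
...#.
...#.
...#.
...##

Derivation:
Drop 1: L rot1 at col 3 lands with bottom-row=0; cleared 0 line(s) (total 0); column heights now [0 0 0 3 1], max=3
Drop 2: L rot3 at col 2 lands with bottom-row=3; cleared 0 line(s) (total 0); column heights now [0 0 6 6 1], max=6
Drop 3: S rot0 at col 2 lands with bottom-row=6; cleared 0 line(s) (total 0); column heights now [0 0 7 8 8], max=8
Drop 4: L rot0 at col 0 lands with bottom-row=7; cleared 1 line(s) (total 1); column heights now [0 0 8 7 1], max=8
Drop 5: L rot2 at col 1 lands with bottom-row=7; cleared 0 line(s) (total 1); column heights now [0 9 9 9 1], max=9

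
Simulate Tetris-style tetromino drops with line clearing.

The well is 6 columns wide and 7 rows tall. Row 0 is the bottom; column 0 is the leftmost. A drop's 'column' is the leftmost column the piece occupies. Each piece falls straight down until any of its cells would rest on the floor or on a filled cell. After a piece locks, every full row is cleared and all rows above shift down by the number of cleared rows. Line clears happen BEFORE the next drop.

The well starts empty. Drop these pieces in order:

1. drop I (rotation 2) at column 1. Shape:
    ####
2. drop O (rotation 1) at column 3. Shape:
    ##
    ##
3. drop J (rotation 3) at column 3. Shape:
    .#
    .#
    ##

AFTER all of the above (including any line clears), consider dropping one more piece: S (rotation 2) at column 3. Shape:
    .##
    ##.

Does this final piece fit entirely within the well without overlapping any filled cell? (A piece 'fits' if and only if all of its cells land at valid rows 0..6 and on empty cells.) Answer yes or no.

Drop 1: I rot2 at col 1 lands with bottom-row=0; cleared 0 line(s) (total 0); column heights now [0 1 1 1 1 0], max=1
Drop 2: O rot1 at col 3 lands with bottom-row=1; cleared 0 line(s) (total 0); column heights now [0 1 1 3 3 0], max=3
Drop 3: J rot3 at col 3 lands with bottom-row=3; cleared 0 line(s) (total 0); column heights now [0 1 1 4 6 0], max=6
Test piece S rot2 at col 3 (width 3): heights before test = [0 1 1 4 6 0]; fits = False

Answer: no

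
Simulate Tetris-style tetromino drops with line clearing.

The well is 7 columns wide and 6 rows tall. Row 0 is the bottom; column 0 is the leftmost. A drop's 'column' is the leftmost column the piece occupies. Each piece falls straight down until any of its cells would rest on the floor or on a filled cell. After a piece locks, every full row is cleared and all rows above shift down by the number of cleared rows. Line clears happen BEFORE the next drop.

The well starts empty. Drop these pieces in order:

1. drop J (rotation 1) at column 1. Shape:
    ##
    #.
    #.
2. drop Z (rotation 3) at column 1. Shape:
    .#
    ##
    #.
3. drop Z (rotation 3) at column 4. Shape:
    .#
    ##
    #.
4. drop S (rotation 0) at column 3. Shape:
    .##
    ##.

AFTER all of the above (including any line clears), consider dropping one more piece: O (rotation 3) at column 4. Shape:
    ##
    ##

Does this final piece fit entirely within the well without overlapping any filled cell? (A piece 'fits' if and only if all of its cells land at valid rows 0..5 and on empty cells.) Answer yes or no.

Answer: yes

Derivation:
Drop 1: J rot1 at col 1 lands with bottom-row=0; cleared 0 line(s) (total 0); column heights now [0 3 3 0 0 0 0], max=3
Drop 2: Z rot3 at col 1 lands with bottom-row=3; cleared 0 line(s) (total 0); column heights now [0 5 6 0 0 0 0], max=6
Drop 3: Z rot3 at col 4 lands with bottom-row=0; cleared 0 line(s) (total 0); column heights now [0 5 6 0 2 3 0], max=6
Drop 4: S rot0 at col 3 lands with bottom-row=2; cleared 0 line(s) (total 0); column heights now [0 5 6 3 4 4 0], max=6
Test piece O rot3 at col 4 (width 2): heights before test = [0 5 6 3 4 4 0]; fits = True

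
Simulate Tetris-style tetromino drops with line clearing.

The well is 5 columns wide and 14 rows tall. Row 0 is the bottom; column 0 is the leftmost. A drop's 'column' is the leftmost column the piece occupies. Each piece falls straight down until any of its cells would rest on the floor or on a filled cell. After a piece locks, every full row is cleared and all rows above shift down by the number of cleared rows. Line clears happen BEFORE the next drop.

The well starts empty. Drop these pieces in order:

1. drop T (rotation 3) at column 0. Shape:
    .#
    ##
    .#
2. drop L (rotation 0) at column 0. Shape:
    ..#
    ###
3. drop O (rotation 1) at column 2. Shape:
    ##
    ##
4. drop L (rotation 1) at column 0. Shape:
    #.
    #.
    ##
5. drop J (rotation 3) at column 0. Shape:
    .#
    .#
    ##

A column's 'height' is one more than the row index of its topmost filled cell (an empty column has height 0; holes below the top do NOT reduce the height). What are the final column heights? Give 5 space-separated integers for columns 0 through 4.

Answer: 8 10 7 7 0

Derivation:
Drop 1: T rot3 at col 0 lands with bottom-row=0; cleared 0 line(s) (total 0); column heights now [2 3 0 0 0], max=3
Drop 2: L rot0 at col 0 lands with bottom-row=3; cleared 0 line(s) (total 0); column heights now [4 4 5 0 0], max=5
Drop 3: O rot1 at col 2 lands with bottom-row=5; cleared 0 line(s) (total 0); column heights now [4 4 7 7 0], max=7
Drop 4: L rot1 at col 0 lands with bottom-row=4; cleared 0 line(s) (total 0); column heights now [7 5 7 7 0], max=7
Drop 5: J rot3 at col 0 lands with bottom-row=7; cleared 0 line(s) (total 0); column heights now [8 10 7 7 0], max=10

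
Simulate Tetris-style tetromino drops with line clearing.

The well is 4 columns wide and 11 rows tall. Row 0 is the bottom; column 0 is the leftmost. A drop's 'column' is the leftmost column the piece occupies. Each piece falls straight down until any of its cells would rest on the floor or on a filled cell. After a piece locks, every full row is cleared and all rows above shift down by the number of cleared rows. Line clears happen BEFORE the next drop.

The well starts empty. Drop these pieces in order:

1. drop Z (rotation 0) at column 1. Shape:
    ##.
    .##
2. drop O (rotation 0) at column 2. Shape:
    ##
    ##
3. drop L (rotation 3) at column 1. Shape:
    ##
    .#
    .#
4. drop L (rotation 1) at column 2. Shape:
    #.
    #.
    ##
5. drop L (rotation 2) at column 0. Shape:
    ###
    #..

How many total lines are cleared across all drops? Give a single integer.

Drop 1: Z rot0 at col 1 lands with bottom-row=0; cleared 0 line(s) (total 0); column heights now [0 2 2 1], max=2
Drop 2: O rot0 at col 2 lands with bottom-row=2; cleared 0 line(s) (total 0); column heights now [0 2 4 4], max=4
Drop 3: L rot3 at col 1 lands with bottom-row=4; cleared 0 line(s) (total 0); column heights now [0 7 7 4], max=7
Drop 4: L rot1 at col 2 lands with bottom-row=7; cleared 0 line(s) (total 0); column heights now [0 7 10 8], max=10
Drop 5: L rot2 at col 0 lands with bottom-row=9; cleared 0 line(s) (total 0); column heights now [11 11 11 8], max=11

Answer: 0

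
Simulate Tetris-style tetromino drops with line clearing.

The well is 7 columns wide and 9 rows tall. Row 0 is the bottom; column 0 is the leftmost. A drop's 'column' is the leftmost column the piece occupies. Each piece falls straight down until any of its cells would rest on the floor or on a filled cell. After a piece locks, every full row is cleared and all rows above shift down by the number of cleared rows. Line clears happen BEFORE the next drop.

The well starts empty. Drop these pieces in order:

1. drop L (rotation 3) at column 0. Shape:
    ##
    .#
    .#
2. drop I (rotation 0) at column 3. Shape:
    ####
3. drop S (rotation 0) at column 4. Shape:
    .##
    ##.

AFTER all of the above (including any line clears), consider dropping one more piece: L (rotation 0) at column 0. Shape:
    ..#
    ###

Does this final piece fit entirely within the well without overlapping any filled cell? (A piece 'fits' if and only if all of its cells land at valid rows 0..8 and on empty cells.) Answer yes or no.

Answer: yes

Derivation:
Drop 1: L rot3 at col 0 lands with bottom-row=0; cleared 0 line(s) (total 0); column heights now [3 3 0 0 0 0 0], max=3
Drop 2: I rot0 at col 3 lands with bottom-row=0; cleared 0 line(s) (total 0); column heights now [3 3 0 1 1 1 1], max=3
Drop 3: S rot0 at col 4 lands with bottom-row=1; cleared 0 line(s) (total 0); column heights now [3 3 0 1 2 3 3], max=3
Test piece L rot0 at col 0 (width 3): heights before test = [3 3 0 1 2 3 3]; fits = True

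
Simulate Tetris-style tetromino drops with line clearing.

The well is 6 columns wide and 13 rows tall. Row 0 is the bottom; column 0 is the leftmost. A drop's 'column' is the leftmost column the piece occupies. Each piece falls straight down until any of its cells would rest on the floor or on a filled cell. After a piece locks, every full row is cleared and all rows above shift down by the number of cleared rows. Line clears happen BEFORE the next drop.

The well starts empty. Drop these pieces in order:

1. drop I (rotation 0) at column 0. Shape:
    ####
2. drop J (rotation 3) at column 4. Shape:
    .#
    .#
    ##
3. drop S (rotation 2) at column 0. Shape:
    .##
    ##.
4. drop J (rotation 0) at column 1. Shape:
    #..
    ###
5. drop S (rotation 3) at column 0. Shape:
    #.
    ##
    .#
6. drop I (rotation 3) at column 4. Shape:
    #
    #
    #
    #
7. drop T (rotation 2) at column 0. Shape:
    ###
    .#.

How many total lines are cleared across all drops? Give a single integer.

Answer: 1

Derivation:
Drop 1: I rot0 at col 0 lands with bottom-row=0; cleared 0 line(s) (total 0); column heights now [1 1 1 1 0 0], max=1
Drop 2: J rot3 at col 4 lands with bottom-row=0; cleared 1 line(s) (total 1); column heights now [0 0 0 0 0 2], max=2
Drop 3: S rot2 at col 0 lands with bottom-row=0; cleared 0 line(s) (total 1); column heights now [1 2 2 0 0 2], max=2
Drop 4: J rot0 at col 1 lands with bottom-row=2; cleared 0 line(s) (total 1); column heights now [1 4 3 3 0 2], max=4
Drop 5: S rot3 at col 0 lands with bottom-row=4; cleared 0 line(s) (total 1); column heights now [7 6 3 3 0 2], max=7
Drop 6: I rot3 at col 4 lands with bottom-row=0; cleared 0 line(s) (total 1); column heights now [7 6 3 3 4 2], max=7
Drop 7: T rot2 at col 0 lands with bottom-row=6; cleared 0 line(s) (total 1); column heights now [8 8 8 3 4 2], max=8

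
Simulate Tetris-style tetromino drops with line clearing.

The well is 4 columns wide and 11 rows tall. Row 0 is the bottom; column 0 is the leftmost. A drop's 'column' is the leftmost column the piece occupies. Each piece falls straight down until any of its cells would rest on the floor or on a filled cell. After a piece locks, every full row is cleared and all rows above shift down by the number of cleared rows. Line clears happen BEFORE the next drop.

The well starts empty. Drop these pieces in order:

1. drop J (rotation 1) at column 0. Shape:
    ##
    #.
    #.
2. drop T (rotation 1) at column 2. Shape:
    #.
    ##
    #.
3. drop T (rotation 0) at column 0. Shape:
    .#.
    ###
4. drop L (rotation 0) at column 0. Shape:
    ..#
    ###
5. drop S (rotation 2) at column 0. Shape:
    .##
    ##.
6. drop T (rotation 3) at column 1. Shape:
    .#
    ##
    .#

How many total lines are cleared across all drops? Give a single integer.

Drop 1: J rot1 at col 0 lands with bottom-row=0; cleared 0 line(s) (total 0); column heights now [3 3 0 0], max=3
Drop 2: T rot1 at col 2 lands with bottom-row=0; cleared 0 line(s) (total 0); column heights now [3 3 3 2], max=3
Drop 3: T rot0 at col 0 lands with bottom-row=3; cleared 0 line(s) (total 0); column heights now [4 5 4 2], max=5
Drop 4: L rot0 at col 0 lands with bottom-row=5; cleared 0 line(s) (total 0); column heights now [6 6 7 2], max=7
Drop 5: S rot2 at col 0 lands with bottom-row=6; cleared 0 line(s) (total 0); column heights now [7 8 8 2], max=8
Drop 6: T rot3 at col 1 lands with bottom-row=8; cleared 0 line(s) (total 0); column heights now [7 10 11 2], max=11

Answer: 0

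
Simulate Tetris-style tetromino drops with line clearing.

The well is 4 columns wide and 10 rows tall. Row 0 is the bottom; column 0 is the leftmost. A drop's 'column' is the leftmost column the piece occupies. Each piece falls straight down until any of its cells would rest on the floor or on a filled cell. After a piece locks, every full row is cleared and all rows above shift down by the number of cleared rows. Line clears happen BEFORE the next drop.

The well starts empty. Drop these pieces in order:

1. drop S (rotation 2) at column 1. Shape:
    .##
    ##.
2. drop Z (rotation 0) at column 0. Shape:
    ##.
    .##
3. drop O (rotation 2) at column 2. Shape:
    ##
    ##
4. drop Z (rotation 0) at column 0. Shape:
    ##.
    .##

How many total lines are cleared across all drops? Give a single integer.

Drop 1: S rot2 at col 1 lands with bottom-row=0; cleared 0 line(s) (total 0); column heights now [0 1 2 2], max=2
Drop 2: Z rot0 at col 0 lands with bottom-row=2; cleared 0 line(s) (total 0); column heights now [4 4 3 2], max=4
Drop 3: O rot2 at col 2 lands with bottom-row=3; cleared 1 line(s) (total 1); column heights now [0 3 4 4], max=4
Drop 4: Z rot0 at col 0 lands with bottom-row=4; cleared 0 line(s) (total 1); column heights now [6 6 5 4], max=6

Answer: 1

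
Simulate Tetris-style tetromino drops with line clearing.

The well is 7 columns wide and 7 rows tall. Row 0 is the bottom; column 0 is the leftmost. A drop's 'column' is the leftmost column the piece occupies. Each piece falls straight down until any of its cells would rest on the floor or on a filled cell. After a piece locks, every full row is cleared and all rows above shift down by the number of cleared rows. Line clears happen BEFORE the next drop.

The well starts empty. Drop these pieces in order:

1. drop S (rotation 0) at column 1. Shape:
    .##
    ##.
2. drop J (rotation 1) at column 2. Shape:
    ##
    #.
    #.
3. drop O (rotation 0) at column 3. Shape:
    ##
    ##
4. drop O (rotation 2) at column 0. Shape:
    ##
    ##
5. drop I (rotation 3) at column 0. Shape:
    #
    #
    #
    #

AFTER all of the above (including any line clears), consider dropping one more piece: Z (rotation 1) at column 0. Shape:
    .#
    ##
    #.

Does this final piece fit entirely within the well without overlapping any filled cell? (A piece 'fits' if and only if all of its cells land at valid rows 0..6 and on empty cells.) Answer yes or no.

Drop 1: S rot0 at col 1 lands with bottom-row=0; cleared 0 line(s) (total 0); column heights now [0 1 2 2 0 0 0], max=2
Drop 2: J rot1 at col 2 lands with bottom-row=2; cleared 0 line(s) (total 0); column heights now [0 1 5 5 0 0 0], max=5
Drop 3: O rot0 at col 3 lands with bottom-row=5; cleared 0 line(s) (total 0); column heights now [0 1 5 7 7 0 0], max=7
Drop 4: O rot2 at col 0 lands with bottom-row=1; cleared 0 line(s) (total 0); column heights now [3 3 5 7 7 0 0], max=7
Drop 5: I rot3 at col 0 lands with bottom-row=3; cleared 0 line(s) (total 0); column heights now [7 3 5 7 7 0 0], max=7
Test piece Z rot1 at col 0 (width 2): heights before test = [7 3 5 7 7 0 0]; fits = False

Answer: no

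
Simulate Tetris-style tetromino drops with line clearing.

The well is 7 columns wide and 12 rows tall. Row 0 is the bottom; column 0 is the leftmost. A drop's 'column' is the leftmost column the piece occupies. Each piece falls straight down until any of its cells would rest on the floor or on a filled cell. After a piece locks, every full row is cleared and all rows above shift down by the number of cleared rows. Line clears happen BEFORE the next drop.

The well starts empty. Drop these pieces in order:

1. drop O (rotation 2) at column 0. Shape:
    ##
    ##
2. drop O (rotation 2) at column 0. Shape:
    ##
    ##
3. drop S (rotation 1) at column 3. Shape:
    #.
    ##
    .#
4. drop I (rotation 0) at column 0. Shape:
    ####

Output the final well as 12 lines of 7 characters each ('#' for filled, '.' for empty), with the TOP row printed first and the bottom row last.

Answer: .......
.......
.......
.......
.......
.......
.......
####...
##.....
##.#...
##.##..
##..#..

Derivation:
Drop 1: O rot2 at col 0 lands with bottom-row=0; cleared 0 line(s) (total 0); column heights now [2 2 0 0 0 0 0], max=2
Drop 2: O rot2 at col 0 lands with bottom-row=2; cleared 0 line(s) (total 0); column heights now [4 4 0 0 0 0 0], max=4
Drop 3: S rot1 at col 3 lands with bottom-row=0; cleared 0 line(s) (total 0); column heights now [4 4 0 3 2 0 0], max=4
Drop 4: I rot0 at col 0 lands with bottom-row=4; cleared 0 line(s) (total 0); column heights now [5 5 5 5 2 0 0], max=5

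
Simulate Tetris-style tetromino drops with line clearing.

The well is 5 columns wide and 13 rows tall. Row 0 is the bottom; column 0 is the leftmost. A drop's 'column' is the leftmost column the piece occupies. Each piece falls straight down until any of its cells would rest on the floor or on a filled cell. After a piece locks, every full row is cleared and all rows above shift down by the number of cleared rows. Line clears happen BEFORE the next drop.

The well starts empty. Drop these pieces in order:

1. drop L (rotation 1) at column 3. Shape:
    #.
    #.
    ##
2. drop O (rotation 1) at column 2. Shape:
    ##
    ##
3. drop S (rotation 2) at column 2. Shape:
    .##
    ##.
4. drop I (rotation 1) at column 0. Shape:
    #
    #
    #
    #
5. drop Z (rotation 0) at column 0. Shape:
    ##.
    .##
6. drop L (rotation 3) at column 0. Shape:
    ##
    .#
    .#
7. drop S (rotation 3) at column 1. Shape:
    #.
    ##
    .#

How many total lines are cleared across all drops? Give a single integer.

Answer: 0

Derivation:
Drop 1: L rot1 at col 3 lands with bottom-row=0; cleared 0 line(s) (total 0); column heights now [0 0 0 3 1], max=3
Drop 2: O rot1 at col 2 lands with bottom-row=3; cleared 0 line(s) (total 0); column heights now [0 0 5 5 1], max=5
Drop 3: S rot2 at col 2 lands with bottom-row=5; cleared 0 line(s) (total 0); column heights now [0 0 6 7 7], max=7
Drop 4: I rot1 at col 0 lands with bottom-row=0; cleared 0 line(s) (total 0); column heights now [4 0 6 7 7], max=7
Drop 5: Z rot0 at col 0 lands with bottom-row=6; cleared 0 line(s) (total 0); column heights now [8 8 7 7 7], max=8
Drop 6: L rot3 at col 0 lands with bottom-row=8; cleared 0 line(s) (total 0); column heights now [11 11 7 7 7], max=11
Drop 7: S rot3 at col 1 lands with bottom-row=10; cleared 0 line(s) (total 0); column heights now [11 13 12 7 7], max=13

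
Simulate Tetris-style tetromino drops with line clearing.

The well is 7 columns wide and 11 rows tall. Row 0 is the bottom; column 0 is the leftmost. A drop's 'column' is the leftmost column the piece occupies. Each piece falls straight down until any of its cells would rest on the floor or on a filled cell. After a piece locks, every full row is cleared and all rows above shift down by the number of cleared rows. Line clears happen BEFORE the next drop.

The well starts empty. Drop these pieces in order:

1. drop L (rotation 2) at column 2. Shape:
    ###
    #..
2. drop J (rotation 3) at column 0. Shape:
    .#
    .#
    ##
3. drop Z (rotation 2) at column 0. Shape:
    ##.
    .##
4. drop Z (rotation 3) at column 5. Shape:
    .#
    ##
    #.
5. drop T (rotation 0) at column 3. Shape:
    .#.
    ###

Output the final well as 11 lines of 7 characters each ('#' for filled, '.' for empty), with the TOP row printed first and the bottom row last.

Answer: .......
.......
.......
.......
.......
.......
##.....
.##.#..
.#.####
.######
###..#.

Derivation:
Drop 1: L rot2 at col 2 lands with bottom-row=0; cleared 0 line(s) (total 0); column heights now [0 0 2 2 2 0 0], max=2
Drop 2: J rot3 at col 0 lands with bottom-row=0; cleared 0 line(s) (total 0); column heights now [1 3 2 2 2 0 0], max=3
Drop 3: Z rot2 at col 0 lands with bottom-row=3; cleared 0 line(s) (total 0); column heights now [5 5 4 2 2 0 0], max=5
Drop 4: Z rot3 at col 5 lands with bottom-row=0; cleared 0 line(s) (total 0); column heights now [5 5 4 2 2 2 3], max=5
Drop 5: T rot0 at col 3 lands with bottom-row=2; cleared 0 line(s) (total 0); column heights now [5 5 4 3 4 3 3], max=5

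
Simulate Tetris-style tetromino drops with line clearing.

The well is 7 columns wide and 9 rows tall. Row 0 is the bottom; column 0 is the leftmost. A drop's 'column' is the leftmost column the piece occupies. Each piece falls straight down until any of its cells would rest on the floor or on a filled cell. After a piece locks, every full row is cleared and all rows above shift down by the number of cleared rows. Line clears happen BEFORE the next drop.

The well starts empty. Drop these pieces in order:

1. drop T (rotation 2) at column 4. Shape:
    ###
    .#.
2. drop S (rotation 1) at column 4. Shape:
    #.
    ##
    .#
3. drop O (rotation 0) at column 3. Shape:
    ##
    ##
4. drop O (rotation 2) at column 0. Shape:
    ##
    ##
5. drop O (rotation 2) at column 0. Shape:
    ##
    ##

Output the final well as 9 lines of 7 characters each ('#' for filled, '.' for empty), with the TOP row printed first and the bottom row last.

Drop 1: T rot2 at col 4 lands with bottom-row=0; cleared 0 line(s) (total 0); column heights now [0 0 0 0 2 2 2], max=2
Drop 2: S rot1 at col 4 lands with bottom-row=2; cleared 0 line(s) (total 0); column heights now [0 0 0 0 5 4 2], max=5
Drop 3: O rot0 at col 3 lands with bottom-row=5; cleared 0 line(s) (total 0); column heights now [0 0 0 7 7 4 2], max=7
Drop 4: O rot2 at col 0 lands with bottom-row=0; cleared 0 line(s) (total 0); column heights now [2 2 0 7 7 4 2], max=7
Drop 5: O rot2 at col 0 lands with bottom-row=2; cleared 0 line(s) (total 0); column heights now [4 4 0 7 7 4 2], max=7

Answer: .......
.......
...##..
...##..
....#..
##..##.
##...#.
##..###
##...#.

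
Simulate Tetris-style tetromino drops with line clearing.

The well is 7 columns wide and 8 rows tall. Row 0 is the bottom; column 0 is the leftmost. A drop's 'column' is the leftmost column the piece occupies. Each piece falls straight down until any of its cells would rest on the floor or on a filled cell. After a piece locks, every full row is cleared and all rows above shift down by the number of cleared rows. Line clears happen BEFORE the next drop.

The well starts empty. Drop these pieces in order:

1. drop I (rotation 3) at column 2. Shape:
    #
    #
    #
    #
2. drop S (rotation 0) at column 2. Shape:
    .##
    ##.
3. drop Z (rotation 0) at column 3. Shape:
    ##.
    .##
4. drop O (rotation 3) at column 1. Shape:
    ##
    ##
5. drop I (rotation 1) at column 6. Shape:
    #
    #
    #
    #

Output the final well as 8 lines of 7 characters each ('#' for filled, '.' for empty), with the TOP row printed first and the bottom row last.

Answer: ...##..
.##.##.
.####..
..##...
..#...#
..#...#
..#...#
..#...#

Derivation:
Drop 1: I rot3 at col 2 lands with bottom-row=0; cleared 0 line(s) (total 0); column heights now [0 0 4 0 0 0 0], max=4
Drop 2: S rot0 at col 2 lands with bottom-row=4; cleared 0 line(s) (total 0); column heights now [0 0 5 6 6 0 0], max=6
Drop 3: Z rot0 at col 3 lands with bottom-row=6; cleared 0 line(s) (total 0); column heights now [0 0 5 8 8 7 0], max=8
Drop 4: O rot3 at col 1 lands with bottom-row=5; cleared 0 line(s) (total 0); column heights now [0 7 7 8 8 7 0], max=8
Drop 5: I rot1 at col 6 lands with bottom-row=0; cleared 0 line(s) (total 0); column heights now [0 7 7 8 8 7 4], max=8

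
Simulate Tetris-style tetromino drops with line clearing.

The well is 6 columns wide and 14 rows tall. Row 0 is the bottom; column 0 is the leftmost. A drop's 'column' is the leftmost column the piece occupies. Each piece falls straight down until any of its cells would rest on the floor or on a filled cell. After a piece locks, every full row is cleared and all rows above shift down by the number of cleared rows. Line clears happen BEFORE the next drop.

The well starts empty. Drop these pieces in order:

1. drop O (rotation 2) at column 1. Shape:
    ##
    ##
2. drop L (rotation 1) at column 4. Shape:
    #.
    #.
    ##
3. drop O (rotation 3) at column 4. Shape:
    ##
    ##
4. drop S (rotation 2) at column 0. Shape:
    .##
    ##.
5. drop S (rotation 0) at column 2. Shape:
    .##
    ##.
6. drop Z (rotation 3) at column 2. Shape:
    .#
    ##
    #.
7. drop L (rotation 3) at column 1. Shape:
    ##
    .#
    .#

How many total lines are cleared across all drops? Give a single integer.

Drop 1: O rot2 at col 1 lands with bottom-row=0; cleared 0 line(s) (total 0); column heights now [0 2 2 0 0 0], max=2
Drop 2: L rot1 at col 4 lands with bottom-row=0; cleared 0 line(s) (total 0); column heights now [0 2 2 0 3 1], max=3
Drop 3: O rot3 at col 4 lands with bottom-row=3; cleared 0 line(s) (total 0); column heights now [0 2 2 0 5 5], max=5
Drop 4: S rot2 at col 0 lands with bottom-row=2; cleared 0 line(s) (total 0); column heights now [3 4 4 0 5 5], max=5
Drop 5: S rot0 at col 2 lands with bottom-row=4; cleared 0 line(s) (total 0); column heights now [3 4 5 6 6 5], max=6
Drop 6: Z rot3 at col 2 lands with bottom-row=5; cleared 0 line(s) (total 0); column heights now [3 4 7 8 6 5], max=8
Drop 7: L rot3 at col 1 lands with bottom-row=7; cleared 0 line(s) (total 0); column heights now [3 10 10 8 6 5], max=10

Answer: 0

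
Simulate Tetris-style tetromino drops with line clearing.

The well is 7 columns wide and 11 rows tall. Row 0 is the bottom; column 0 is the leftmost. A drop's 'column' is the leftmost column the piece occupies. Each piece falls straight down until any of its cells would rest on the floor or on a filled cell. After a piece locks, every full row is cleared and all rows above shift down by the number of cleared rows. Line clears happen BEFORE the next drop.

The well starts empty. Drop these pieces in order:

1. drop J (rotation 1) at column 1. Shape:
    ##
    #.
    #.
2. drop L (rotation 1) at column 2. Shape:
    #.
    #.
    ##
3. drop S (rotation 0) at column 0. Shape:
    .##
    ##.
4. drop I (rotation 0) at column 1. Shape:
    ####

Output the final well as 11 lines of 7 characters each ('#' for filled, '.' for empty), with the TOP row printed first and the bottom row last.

Drop 1: J rot1 at col 1 lands with bottom-row=0; cleared 0 line(s) (total 0); column heights now [0 3 3 0 0 0 0], max=3
Drop 2: L rot1 at col 2 lands with bottom-row=3; cleared 0 line(s) (total 0); column heights now [0 3 6 4 0 0 0], max=6
Drop 3: S rot0 at col 0 lands with bottom-row=5; cleared 0 line(s) (total 0); column heights now [6 7 7 4 0 0 0], max=7
Drop 4: I rot0 at col 1 lands with bottom-row=7; cleared 0 line(s) (total 0); column heights now [6 8 8 8 8 0 0], max=8

Answer: .......
.......
.......
.####..
.##....
###....
..#....
..##...
.##....
.#.....
.#.....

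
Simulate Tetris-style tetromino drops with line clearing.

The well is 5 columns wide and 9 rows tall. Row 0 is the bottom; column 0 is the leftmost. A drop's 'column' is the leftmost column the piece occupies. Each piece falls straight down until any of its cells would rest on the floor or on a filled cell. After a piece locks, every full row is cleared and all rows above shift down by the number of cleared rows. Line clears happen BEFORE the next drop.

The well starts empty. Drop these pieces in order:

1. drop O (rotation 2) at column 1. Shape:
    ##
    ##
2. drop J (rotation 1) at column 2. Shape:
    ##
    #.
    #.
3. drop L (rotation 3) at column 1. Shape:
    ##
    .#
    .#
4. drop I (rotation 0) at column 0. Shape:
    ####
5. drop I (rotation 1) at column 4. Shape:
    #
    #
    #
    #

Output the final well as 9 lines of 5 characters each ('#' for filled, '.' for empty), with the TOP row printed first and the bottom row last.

Drop 1: O rot2 at col 1 lands with bottom-row=0; cleared 0 line(s) (total 0); column heights now [0 2 2 0 0], max=2
Drop 2: J rot1 at col 2 lands with bottom-row=2; cleared 0 line(s) (total 0); column heights now [0 2 5 5 0], max=5
Drop 3: L rot3 at col 1 lands with bottom-row=5; cleared 0 line(s) (total 0); column heights now [0 8 8 5 0], max=8
Drop 4: I rot0 at col 0 lands with bottom-row=8; cleared 0 line(s) (total 0); column heights now [9 9 9 9 0], max=9
Drop 5: I rot1 at col 4 lands with bottom-row=0; cleared 0 line(s) (total 0); column heights now [9 9 9 9 4], max=9

Answer: ####.
.##..
..#..
..#..
..##.
..#.#
..#.#
.##.#
.##.#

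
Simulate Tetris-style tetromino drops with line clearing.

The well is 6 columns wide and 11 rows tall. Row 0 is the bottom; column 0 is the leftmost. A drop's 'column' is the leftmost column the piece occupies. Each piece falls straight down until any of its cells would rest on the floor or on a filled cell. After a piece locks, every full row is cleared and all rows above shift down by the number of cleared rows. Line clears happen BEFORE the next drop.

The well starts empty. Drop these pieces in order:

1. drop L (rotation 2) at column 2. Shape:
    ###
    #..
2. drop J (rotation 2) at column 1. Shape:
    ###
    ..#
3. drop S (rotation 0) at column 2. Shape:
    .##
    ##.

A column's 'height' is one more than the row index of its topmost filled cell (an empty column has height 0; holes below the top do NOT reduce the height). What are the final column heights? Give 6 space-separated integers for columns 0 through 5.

Answer: 0 4 5 6 6 0

Derivation:
Drop 1: L rot2 at col 2 lands with bottom-row=0; cleared 0 line(s) (total 0); column heights now [0 0 2 2 2 0], max=2
Drop 2: J rot2 at col 1 lands with bottom-row=2; cleared 0 line(s) (total 0); column heights now [0 4 4 4 2 0], max=4
Drop 3: S rot0 at col 2 lands with bottom-row=4; cleared 0 line(s) (total 0); column heights now [0 4 5 6 6 0], max=6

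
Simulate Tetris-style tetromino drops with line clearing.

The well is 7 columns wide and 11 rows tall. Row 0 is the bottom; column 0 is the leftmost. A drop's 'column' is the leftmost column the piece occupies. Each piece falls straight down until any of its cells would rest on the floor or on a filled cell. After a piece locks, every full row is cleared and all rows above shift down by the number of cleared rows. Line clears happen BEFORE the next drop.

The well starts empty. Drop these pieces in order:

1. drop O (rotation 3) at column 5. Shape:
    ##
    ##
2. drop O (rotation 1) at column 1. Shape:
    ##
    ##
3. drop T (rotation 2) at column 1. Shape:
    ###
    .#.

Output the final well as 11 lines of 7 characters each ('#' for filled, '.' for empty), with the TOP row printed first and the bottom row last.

Drop 1: O rot3 at col 5 lands with bottom-row=0; cleared 0 line(s) (total 0); column heights now [0 0 0 0 0 2 2], max=2
Drop 2: O rot1 at col 1 lands with bottom-row=0; cleared 0 line(s) (total 0); column heights now [0 2 2 0 0 2 2], max=2
Drop 3: T rot2 at col 1 lands with bottom-row=2; cleared 0 line(s) (total 0); column heights now [0 4 4 4 0 2 2], max=4

Answer: .......
.......
.......
.......
.......
.......
.......
.###...
..#....
.##..##
.##..##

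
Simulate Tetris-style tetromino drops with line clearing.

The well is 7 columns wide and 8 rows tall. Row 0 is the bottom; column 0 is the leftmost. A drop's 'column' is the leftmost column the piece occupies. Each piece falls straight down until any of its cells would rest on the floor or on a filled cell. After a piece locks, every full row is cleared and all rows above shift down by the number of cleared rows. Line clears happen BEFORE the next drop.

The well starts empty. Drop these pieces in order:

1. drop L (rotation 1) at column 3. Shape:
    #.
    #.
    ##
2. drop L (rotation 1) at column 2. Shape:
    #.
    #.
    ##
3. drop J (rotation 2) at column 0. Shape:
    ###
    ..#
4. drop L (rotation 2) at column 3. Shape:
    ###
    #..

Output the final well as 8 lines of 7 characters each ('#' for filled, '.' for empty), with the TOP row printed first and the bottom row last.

Drop 1: L rot1 at col 3 lands with bottom-row=0; cleared 0 line(s) (total 0); column heights now [0 0 0 3 1 0 0], max=3
Drop 2: L rot1 at col 2 lands with bottom-row=3; cleared 0 line(s) (total 0); column heights now [0 0 6 4 1 0 0], max=6
Drop 3: J rot2 at col 0 lands with bottom-row=6; cleared 0 line(s) (total 0); column heights now [8 8 8 4 1 0 0], max=8
Drop 4: L rot2 at col 3 lands with bottom-row=4; cleared 0 line(s) (total 0); column heights now [8 8 8 6 6 6 0], max=8

Answer: ###....
..#....
..####.
..##...
..##...
...#...
...#...
...##..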